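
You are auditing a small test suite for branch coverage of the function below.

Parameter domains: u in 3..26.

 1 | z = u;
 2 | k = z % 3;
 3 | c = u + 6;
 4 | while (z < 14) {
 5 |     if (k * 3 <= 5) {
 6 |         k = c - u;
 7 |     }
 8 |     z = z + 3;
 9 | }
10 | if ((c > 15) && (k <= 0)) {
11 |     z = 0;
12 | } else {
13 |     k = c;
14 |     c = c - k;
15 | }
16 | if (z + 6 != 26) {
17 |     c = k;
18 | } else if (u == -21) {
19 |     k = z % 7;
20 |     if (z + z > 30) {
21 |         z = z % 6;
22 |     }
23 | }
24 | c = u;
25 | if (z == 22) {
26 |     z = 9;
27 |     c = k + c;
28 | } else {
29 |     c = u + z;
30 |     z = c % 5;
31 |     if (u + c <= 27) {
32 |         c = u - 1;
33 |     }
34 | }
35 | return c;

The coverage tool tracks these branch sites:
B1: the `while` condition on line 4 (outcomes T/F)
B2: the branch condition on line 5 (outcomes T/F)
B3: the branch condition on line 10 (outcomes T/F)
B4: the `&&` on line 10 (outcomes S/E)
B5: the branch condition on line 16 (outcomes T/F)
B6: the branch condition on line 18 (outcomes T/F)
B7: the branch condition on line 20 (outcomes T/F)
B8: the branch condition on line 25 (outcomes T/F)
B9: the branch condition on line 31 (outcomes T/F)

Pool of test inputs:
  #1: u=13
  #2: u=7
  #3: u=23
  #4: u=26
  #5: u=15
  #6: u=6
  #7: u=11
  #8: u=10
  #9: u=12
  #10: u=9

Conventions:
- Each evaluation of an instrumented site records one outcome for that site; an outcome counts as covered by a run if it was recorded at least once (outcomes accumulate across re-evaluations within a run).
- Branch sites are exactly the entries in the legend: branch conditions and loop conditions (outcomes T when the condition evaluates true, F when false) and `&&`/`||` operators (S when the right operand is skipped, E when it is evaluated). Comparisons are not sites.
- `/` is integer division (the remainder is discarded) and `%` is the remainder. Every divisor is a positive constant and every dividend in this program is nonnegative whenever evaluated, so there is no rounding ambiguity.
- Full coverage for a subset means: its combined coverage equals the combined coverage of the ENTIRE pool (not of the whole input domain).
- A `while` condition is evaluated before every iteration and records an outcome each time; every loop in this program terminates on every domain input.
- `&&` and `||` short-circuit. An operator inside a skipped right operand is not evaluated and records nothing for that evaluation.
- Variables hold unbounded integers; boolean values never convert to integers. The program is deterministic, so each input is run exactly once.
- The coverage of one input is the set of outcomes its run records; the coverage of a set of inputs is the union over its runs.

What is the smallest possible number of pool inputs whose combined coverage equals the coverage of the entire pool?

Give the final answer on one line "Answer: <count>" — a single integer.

input #1, u=13: outcomes B1=T, B1=F, B2=T, B3=F, B4=E, B5=T, B8=F, B9=F
input #2, u=7: outcomes B1=T, B1=F, B2=T, B2=F, B3=F, B4=S, B5=T, B8=F, B9=F
input #3, u=23: outcomes B1=F, B3=F, B4=E, B5=T, B8=F, B9=F
input #4, u=26: outcomes B1=F, B3=F, B4=E, B5=T, B8=F, B9=F
input #5, u=15: outcomes B1=F, B3=T, B4=E, B5=T, B8=F, B9=F
input #6, u=6: outcomes B1=T, B1=F, B2=T, B2=F, B3=F, B4=S, B5=T, B8=F, B9=T
input #7, u=11: outcomes B1=T, B1=F, B2=F, B3=F, B4=E, B5=T, B8=F, B9=F
input #8, u=10: outcomes B1=T, B1=F, B2=T, B2=F, B3=F, B4=E, B5=T, B8=F, B9=F
input #9, u=12: outcomes B1=T, B1=F, B2=T, B3=F, B4=E, B5=T, B8=F, B9=F
input #10, u=9: outcomes B1=T, B1=F, B2=T, B2=F, B3=F, B4=S, B5=T, B8=F, B9=F
the full pool covers 12 outcomes: B1=T, B1=F, B2=T, B2=F, B3=T, B3=F, B4=S, B4=E, B5=T, B8=F, B9=T, B9=F
size 1 is not enough: best union over all size-1 subsets is 9/12
at size 2, {5, 6} reaches all 12 outcomes; every lexicographically earlier size-2 subset fails

Answer: 2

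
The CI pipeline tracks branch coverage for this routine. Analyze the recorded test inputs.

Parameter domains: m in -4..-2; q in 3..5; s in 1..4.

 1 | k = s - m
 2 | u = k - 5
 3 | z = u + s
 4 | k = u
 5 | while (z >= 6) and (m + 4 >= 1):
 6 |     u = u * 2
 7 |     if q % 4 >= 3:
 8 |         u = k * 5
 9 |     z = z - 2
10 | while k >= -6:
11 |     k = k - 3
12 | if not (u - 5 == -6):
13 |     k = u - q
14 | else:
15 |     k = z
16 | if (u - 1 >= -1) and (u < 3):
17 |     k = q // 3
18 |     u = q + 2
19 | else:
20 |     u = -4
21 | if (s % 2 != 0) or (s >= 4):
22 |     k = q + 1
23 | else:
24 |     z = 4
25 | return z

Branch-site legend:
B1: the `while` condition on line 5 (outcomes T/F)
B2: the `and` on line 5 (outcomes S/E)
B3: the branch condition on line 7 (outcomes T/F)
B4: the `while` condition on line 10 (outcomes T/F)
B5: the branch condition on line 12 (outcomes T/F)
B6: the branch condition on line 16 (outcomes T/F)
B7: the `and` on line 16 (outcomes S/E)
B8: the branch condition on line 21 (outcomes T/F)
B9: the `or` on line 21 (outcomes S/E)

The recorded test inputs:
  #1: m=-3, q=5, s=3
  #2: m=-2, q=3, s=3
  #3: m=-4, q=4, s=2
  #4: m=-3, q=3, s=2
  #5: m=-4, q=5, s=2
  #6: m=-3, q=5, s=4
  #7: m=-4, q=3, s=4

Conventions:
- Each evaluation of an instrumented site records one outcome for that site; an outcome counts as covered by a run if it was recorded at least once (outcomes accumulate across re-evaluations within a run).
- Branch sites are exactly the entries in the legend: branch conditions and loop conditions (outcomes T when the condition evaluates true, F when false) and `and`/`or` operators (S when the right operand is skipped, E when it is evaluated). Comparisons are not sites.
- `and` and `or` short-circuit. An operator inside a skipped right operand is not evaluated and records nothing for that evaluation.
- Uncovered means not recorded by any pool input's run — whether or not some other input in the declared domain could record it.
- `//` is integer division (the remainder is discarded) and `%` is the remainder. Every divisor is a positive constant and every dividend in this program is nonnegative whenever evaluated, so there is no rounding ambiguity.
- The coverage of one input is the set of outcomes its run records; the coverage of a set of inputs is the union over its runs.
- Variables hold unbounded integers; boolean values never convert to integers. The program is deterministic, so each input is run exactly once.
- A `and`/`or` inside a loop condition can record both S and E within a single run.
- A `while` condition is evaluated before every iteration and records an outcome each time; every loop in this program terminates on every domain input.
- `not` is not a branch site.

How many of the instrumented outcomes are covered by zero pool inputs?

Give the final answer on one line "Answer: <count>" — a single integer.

input #1, m=-3, q=5, s=3: outcomes B1=F, B2=S, B4=T, B4=F, B5=T, B6=T, B7=E, B8=T, B9=S
input #2, m=-2, q=3, s=3: outcomes B1=F, B2=S, B4=T, B4=F, B5=T, B6=T, B7=E, B8=T, B9=S
input #3, m=-4, q=4, s=2: outcomes B1=F, B2=S, B4=T, B4=F, B5=T, B6=T, B7=E, B8=F, B9=E
input #4, m=-3, q=3, s=2: outcomes B1=F, B2=S, B4=T, B4=F, B5=T, B6=T, B7=E, B8=F, B9=E
input #5, m=-4, q=5, s=2: outcomes B1=F, B2=S, B4=T, B4=F, B5=T, B6=T, B7=E, B8=F, B9=E
input #6, m=-3, q=5, s=4: outcomes B1=T, B1=F, B2=S, B2=E, B3=F, B4=T, B4=F, B5=T, B6=F, B7=E, B8=T, B9=E
input #7, m=-4, q=3, s=4: outcomes B1=F, B2=E, B4=T, B4=F, B5=T, B6=F, B7=E, B8=T, B9=E
union over the pool: B1=T, B1=F, B2=S, B2=E, B3=F, B4=T, B4=F, B5=T, B6=T, B6=F, B7=E, B8=T, B8=F, B9=S, B9=E
uncovered (3 of 18): B3=T, B5=F, B7=S

Answer: 3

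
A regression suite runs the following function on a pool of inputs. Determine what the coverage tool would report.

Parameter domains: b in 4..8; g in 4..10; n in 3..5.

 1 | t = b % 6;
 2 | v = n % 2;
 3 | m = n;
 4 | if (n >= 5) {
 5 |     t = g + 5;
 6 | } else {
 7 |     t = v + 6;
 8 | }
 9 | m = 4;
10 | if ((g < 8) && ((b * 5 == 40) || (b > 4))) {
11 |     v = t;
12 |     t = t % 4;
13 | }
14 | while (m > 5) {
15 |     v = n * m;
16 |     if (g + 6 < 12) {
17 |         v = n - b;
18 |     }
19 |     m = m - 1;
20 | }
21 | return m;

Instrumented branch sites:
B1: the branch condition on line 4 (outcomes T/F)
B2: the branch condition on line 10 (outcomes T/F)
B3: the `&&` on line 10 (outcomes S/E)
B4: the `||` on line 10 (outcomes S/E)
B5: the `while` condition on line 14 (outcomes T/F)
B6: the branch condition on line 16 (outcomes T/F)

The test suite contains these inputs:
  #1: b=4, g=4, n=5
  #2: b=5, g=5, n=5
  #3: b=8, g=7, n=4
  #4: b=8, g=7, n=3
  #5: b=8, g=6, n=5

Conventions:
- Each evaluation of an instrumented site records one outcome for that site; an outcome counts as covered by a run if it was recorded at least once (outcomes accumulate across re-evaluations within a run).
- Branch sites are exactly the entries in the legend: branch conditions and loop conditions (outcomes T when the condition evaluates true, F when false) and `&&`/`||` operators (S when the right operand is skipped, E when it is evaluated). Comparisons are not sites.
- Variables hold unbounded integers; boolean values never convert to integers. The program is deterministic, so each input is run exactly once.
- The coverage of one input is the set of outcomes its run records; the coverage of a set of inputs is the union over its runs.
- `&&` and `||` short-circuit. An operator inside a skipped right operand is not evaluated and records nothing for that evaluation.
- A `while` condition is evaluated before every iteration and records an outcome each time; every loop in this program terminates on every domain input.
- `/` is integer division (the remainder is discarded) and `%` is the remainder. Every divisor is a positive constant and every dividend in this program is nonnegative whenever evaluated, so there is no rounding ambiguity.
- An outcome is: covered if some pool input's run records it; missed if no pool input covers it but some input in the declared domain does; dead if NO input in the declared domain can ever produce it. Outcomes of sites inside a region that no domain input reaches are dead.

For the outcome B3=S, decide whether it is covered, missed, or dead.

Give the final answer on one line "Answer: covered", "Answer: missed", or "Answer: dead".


no pool input records B3=S
but domain input (b=4, g=8, n=3) does record it -> reachable, so missed
Answer: missed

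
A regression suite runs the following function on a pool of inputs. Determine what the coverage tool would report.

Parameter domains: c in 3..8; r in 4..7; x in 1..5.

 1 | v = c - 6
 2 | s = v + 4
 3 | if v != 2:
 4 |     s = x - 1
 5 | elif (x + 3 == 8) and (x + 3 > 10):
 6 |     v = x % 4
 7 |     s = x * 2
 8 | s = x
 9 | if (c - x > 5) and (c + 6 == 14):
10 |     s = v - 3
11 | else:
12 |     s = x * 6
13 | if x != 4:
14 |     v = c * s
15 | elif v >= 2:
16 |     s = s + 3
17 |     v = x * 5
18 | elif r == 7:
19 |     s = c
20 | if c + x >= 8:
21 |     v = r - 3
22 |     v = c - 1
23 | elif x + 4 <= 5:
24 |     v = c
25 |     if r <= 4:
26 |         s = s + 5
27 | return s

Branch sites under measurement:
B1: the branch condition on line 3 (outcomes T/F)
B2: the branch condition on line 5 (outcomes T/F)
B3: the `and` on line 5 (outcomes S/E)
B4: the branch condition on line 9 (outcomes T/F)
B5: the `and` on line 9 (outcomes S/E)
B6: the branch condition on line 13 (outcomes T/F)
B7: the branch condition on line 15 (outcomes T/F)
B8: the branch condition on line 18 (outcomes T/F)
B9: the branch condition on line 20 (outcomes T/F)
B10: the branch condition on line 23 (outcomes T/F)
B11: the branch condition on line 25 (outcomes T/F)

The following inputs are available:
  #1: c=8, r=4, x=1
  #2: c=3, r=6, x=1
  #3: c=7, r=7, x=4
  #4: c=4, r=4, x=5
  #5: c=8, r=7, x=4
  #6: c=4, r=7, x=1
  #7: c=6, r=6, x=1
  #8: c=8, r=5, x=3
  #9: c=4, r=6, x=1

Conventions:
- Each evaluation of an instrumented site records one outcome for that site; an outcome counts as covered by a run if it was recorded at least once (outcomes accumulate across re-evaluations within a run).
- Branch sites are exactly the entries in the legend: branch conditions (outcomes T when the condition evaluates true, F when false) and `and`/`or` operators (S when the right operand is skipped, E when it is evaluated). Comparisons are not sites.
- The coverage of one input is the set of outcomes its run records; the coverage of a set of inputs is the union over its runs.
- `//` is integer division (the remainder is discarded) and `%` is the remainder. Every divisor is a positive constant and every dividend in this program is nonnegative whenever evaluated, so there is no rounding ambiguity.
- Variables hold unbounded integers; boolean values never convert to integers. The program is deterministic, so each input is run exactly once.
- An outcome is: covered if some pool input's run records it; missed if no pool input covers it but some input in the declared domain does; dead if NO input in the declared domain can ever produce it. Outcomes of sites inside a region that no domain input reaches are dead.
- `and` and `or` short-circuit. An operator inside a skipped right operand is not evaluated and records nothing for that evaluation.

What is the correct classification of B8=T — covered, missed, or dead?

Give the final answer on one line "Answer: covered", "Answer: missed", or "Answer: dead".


B8=T is recorded by pool input(s) 3 -> covered
Answer: covered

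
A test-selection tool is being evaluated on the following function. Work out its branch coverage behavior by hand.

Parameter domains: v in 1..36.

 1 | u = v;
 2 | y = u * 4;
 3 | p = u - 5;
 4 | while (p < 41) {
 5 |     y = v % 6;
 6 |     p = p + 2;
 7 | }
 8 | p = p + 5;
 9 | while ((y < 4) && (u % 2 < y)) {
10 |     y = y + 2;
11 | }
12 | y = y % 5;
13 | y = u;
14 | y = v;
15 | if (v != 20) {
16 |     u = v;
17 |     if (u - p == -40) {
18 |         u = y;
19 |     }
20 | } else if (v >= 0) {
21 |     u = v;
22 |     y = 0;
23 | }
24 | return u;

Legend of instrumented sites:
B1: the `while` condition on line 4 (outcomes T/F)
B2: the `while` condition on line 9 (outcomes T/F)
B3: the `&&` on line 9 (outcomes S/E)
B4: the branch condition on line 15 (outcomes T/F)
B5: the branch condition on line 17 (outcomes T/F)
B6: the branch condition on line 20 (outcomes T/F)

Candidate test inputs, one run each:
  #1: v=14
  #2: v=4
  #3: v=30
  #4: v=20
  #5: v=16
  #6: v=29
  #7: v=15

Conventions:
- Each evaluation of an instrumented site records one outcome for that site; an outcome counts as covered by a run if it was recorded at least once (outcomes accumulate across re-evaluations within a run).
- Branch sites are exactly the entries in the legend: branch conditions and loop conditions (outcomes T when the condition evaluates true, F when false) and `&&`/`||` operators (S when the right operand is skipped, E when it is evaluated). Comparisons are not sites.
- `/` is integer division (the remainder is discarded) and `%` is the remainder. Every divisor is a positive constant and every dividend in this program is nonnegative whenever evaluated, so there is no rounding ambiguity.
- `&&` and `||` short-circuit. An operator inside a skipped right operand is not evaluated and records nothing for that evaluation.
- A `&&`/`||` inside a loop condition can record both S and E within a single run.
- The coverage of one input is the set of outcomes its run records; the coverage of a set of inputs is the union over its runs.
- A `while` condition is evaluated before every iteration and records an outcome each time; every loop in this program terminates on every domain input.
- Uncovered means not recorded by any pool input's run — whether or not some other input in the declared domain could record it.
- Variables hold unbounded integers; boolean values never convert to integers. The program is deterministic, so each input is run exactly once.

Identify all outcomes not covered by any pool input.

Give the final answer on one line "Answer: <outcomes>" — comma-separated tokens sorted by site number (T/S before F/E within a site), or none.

run #1 (v=14) runs B1->T, B1->T, B1->T, B1->T, B1->T, B1->T, B1->T, B1->T, B1->T, B1->T, B1->T, B1->T, B1->T, B1->T, ...; records B1=T, B1=F, B2=T, B2=F, B3=S, B3=E, B4=T, B5=F
run #2 (v=4) runs B1->T, B1->T, B1->T, B1->T, B1->T, B1->T, B1->T, B1->T, B1->T, B1->T, B1->T, B1->T, B1->T, B1->T, ...; records B1=T, B1=F, B2=F, B3=S, B4=T, B5=F
run #3 (v=30) runs B1->T, B1->T, B1->T, B1->T, B1->T, B1->T, B1->T, B1->T, B1->F, B3->E, B2->F, B4->T, B5->F; records B1=T, B1=F, B2=F, B3=E, B4=T, B5=F
run #4 (v=20) runs B1->T, B1->T, B1->T, B1->T, B1->T, B1->T, B1->T, B1->T, B1->T, B1->T, B1->T, B1->T, B1->T, B1->F, ...; records B1=T, B1=F, B2=T, B2=F, B3=S, B3=E, B4=F, B6=T
run #5 (v=16) runs B1->T, B1->T, B1->T, B1->T, B1->T, B1->T, B1->T, B1->T, B1->T, B1->T, B1->T, B1->T, B1->T, B1->T, ...; records B1=T, B1=F, B2=F, B3=S, B4=T, B5=F
run #6 (v=29) runs B1->T, B1->T, B1->T, B1->T, B1->T, B1->T, B1->T, B1->T, B1->T, B1->F, B3->S, B2->F, B4->T, B5->F; records B1=T, B1=F, B2=F, B3=S, B4=T, B5=F
run #7 (v=15) runs B1->T, B1->T, B1->T, B1->T, B1->T, B1->T, B1->T, B1->T, B1->T, B1->T, B1->T, B1->T, B1->T, B1->T, ...; records B1=T, B1=F, B2=T, B2=F, B3=S, B3=E, B4=T, B5=F
union over the pool: B1=T, B1=F, B2=T, B2=F, B3=S, B3=E, B4=T, B4=F, B5=F, B6=T
uncovered (2 of 12): B5=T, B6=F

Answer: B5=T, B6=F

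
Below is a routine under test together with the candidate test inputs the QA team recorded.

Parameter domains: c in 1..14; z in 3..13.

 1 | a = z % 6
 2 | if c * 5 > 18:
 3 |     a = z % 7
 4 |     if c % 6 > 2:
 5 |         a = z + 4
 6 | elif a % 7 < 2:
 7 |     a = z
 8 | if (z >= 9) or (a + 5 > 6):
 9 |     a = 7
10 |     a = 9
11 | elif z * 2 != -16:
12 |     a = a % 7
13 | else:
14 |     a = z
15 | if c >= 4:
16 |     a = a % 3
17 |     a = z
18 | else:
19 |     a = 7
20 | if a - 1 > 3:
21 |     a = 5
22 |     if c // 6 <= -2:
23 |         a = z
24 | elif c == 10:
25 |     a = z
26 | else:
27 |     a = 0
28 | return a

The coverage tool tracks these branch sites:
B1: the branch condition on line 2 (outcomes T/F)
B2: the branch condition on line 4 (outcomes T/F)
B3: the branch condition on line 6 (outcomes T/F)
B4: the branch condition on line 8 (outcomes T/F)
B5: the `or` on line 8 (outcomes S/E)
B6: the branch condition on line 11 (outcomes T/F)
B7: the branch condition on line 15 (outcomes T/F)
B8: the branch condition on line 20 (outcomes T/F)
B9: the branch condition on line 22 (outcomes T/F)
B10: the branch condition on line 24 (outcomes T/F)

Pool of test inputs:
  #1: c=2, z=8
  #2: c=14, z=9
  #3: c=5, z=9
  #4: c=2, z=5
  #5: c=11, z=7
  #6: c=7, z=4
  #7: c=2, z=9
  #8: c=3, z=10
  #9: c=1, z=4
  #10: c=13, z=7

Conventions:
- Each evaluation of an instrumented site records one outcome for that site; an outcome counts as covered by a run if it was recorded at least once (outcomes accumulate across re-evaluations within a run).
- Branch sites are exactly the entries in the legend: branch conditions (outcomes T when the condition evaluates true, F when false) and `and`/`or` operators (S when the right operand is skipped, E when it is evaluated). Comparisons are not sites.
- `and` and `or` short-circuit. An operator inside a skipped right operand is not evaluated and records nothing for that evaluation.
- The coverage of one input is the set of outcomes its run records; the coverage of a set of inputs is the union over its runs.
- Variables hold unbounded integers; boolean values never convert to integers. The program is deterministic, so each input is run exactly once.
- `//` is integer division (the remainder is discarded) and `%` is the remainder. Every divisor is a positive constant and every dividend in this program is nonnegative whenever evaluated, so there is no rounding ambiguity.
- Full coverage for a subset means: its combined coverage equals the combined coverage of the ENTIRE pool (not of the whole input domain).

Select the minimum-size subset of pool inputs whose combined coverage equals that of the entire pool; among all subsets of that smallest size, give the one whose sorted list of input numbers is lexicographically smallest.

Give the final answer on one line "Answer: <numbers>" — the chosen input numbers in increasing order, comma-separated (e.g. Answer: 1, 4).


input #1, c=2, z=8: events B1->F, B3->F, B5->E, B4->T, B7->F, B8->T, B9->F; outcomes B1=F, B3=F, B4=T, B5=E, B7=F, B8=T, B9=F
input #2, c=14, z=9: events B1->T, B2->F, B5->S, B4->T, B7->T, B8->T, B9->F; outcomes B1=T, B2=F, B4=T, B5=S, B7=T, B8=T, B9=F
input #3, c=5, z=9: events B1->T, B2->T, B5->S, B4->T, B7->T, B8->T, B9->F; outcomes B1=T, B2=T, B4=T, B5=S, B7=T, B8=T, B9=F
input #4, c=2, z=5: events B1->F, B3->F, B5->E, B4->T, B7->F, B8->T, B9->F; outcomes B1=F, B3=F, B4=T, B5=E, B7=F, B8=T, B9=F
input #5, c=11, z=7: events B1->T, B2->T, B5->E, B4->T, B7->T, B8->T, B9->F; outcomes B1=T, B2=T, B4=T, B5=E, B7=T, B8=T, B9=F
input #6, c=7, z=4: events B1->T, B2->F, B5->E, B4->T, B7->T, B8->F, B10->F; outcomes B1=T, B2=F, B4=T, B5=E, B7=T, B8=F, B10=F
input #7, c=2, z=9: events B1->F, B3->F, B5->S, B4->T, B7->F, B8->T, B9->F; outcomes B1=F, B3=F, B4=T, B5=S, B7=F, B8=T, B9=F
input #8, c=3, z=10: events B1->F, B3->F, B5->S, B4->T, B7->F, B8->T, B9->F; outcomes B1=F, B3=F, B4=T, B5=S, B7=F, B8=T, B9=F
input #9, c=1, z=4: events B1->F, B3->F, B5->E, B4->T, B7->F, B8->T, B9->F; outcomes B1=F, B3=F, B4=T, B5=E, B7=F, B8=T, B9=F
input #10, c=13, z=7: events B1->T, B2->F, B5->E, B4->F, B6->T, B7->T, B8->T, B9->F; outcomes B1=T, B2=F, B4=F, B5=E, B6=T, B7=T, B8=T, B9=F
pool-wide coverage (16 outcomes): B1=T, B1=F, B2=T, B2=F, B3=F, B4=T, B4=F, B5=S, B5=E, B6=T, B7=T, B7=F, B8=T, B8=F, B9=F, B10=F
checked all size-1 subsets: none covers 16 outcomes (max 8/16)
checked all size-2 subsets: none covers 16 outcomes (max 13/16)
checked all size-3 subsets: none covers 16 outcomes (max 15/16)
the canonical winner is {1, 3, 6, 10}: size 4, full 16-outcome coverage, earliest index list among size-4 covers
Answer: 1, 3, 6, 10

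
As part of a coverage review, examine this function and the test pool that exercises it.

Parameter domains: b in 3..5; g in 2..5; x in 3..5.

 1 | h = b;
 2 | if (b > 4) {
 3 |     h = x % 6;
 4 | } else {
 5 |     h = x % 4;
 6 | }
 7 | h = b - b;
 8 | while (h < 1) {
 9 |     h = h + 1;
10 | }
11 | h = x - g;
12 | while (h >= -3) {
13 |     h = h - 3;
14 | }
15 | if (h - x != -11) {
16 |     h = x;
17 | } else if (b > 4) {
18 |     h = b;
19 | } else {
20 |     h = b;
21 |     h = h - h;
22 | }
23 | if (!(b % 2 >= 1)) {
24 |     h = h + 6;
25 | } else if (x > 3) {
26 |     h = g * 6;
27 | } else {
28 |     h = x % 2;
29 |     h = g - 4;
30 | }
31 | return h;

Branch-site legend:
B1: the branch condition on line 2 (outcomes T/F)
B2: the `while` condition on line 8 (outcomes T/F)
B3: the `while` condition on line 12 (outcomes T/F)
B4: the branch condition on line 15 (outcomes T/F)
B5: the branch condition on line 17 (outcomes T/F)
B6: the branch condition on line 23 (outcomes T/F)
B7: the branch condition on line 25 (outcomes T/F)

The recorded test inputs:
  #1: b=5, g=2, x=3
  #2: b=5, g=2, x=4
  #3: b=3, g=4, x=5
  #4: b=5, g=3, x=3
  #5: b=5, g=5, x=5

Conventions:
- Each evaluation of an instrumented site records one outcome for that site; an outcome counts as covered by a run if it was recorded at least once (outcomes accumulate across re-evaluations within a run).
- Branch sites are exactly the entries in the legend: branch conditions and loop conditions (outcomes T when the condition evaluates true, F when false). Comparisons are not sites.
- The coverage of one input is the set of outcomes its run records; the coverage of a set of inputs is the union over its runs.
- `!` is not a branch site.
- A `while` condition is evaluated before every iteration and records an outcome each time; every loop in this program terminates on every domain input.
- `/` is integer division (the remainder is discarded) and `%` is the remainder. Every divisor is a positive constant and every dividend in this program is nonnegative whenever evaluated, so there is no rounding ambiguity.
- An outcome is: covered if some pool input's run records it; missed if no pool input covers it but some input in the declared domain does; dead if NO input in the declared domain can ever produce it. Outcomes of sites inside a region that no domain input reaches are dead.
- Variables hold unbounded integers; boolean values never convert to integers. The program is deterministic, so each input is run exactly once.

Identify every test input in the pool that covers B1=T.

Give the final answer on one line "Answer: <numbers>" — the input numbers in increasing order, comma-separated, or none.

input #1 (b=5, g=2, x=3): produces B1=T
input #2 (b=5, g=2, x=4): produces B1=T
input #3 (b=3, g=4, x=5): does not produce B1=T
input #4 (b=5, g=3, x=3): produces B1=T
input #5 (b=5, g=5, x=5): produces B1=T

Answer: 1, 2, 4, 5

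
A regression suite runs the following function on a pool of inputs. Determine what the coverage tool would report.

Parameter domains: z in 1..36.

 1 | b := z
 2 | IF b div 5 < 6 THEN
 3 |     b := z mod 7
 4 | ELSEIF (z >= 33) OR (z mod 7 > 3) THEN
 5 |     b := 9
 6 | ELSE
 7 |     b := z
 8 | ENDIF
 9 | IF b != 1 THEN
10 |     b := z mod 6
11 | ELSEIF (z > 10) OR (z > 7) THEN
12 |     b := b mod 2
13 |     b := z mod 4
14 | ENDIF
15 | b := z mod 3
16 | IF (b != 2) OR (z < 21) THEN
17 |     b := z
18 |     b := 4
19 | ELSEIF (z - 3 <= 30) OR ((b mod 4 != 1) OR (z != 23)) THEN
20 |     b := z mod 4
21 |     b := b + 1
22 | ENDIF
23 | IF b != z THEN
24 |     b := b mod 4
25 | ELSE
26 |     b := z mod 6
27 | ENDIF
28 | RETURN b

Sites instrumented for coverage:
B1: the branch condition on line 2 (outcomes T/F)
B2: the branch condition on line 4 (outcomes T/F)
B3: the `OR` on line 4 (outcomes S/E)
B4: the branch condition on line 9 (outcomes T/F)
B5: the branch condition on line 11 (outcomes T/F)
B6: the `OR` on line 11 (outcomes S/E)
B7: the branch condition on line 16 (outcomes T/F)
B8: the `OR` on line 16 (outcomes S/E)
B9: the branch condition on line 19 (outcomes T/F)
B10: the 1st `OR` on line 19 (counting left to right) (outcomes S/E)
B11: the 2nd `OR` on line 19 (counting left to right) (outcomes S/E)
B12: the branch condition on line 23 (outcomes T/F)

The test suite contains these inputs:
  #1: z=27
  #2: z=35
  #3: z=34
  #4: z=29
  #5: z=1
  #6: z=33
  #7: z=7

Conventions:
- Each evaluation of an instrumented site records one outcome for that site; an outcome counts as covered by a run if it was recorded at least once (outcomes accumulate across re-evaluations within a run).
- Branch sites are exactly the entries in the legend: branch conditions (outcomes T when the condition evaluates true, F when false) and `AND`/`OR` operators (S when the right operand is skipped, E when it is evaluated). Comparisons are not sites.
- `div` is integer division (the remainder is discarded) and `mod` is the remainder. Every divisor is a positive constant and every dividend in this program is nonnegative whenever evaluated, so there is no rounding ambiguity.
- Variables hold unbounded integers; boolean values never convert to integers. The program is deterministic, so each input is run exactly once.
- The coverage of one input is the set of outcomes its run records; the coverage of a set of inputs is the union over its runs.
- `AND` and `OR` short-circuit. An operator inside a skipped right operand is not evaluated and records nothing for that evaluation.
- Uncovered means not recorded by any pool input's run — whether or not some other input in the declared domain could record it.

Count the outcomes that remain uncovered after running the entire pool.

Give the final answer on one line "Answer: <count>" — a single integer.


input #1 (z=27): events B1->T, B4->T, B8->S, B7->T, B12->T; covers B1=T, B4=T, B7=T, B8=S, B12=T
input #2 (z=35): events B1->F, B3->S, B2->T, B4->T, B8->E, B7->F, B10->E, B11->S, B9->T, B12->T; covers B1=F, B2=T, B3=S, B4=T, B7=F, B8=E, B9=T, B10=E, B11=S, B12=T
input #3 (z=34): events B1->F, B3->S, B2->T, B4->T, B8->S, B7->T, B12->T; covers B1=F, B2=T, B3=S, B4=T, B7=T, B8=S, B12=T
input #4 (z=29): events B1->T, B4->F, B6->S, B5->T, B8->E, B7->F, B10->S, B9->T, B12->T; covers B1=T, B4=F, B5=T, B6=S, B7=F, B8=E, B9=T, B10=S, B12=T
input #5 (z=1): events B1->T, B4->F, B6->E, B5->F, B8->S, B7->T, B12->T; covers B1=T, B4=F, B5=F, B6=E, B7=T, B8=S, B12=T
input #6 (z=33): events B1->F, B3->S, B2->T, B4->T, B8->S, B7->T, B12->T; covers B1=F, B2=T, B3=S, B4=T, B7=T, B8=S, B12=T
input #7 (z=7): events B1->T, B4->T, B8->S, B7->T, B12->T; covers B1=T, B4=T, B7=T, B8=S, B12=T
union over the pool: B1=T, B1=F, B2=T, B3=S, B4=T, B4=F, B5=T, B5=F, B6=S, B6=E, B7=T, B7=F, B8=S, B8=E, B9=T, B10=S, B10=E, B11=S, B12=T
uncovered (5 of 24): B2=F, B3=E, B9=F, B11=E, B12=F
Answer: 5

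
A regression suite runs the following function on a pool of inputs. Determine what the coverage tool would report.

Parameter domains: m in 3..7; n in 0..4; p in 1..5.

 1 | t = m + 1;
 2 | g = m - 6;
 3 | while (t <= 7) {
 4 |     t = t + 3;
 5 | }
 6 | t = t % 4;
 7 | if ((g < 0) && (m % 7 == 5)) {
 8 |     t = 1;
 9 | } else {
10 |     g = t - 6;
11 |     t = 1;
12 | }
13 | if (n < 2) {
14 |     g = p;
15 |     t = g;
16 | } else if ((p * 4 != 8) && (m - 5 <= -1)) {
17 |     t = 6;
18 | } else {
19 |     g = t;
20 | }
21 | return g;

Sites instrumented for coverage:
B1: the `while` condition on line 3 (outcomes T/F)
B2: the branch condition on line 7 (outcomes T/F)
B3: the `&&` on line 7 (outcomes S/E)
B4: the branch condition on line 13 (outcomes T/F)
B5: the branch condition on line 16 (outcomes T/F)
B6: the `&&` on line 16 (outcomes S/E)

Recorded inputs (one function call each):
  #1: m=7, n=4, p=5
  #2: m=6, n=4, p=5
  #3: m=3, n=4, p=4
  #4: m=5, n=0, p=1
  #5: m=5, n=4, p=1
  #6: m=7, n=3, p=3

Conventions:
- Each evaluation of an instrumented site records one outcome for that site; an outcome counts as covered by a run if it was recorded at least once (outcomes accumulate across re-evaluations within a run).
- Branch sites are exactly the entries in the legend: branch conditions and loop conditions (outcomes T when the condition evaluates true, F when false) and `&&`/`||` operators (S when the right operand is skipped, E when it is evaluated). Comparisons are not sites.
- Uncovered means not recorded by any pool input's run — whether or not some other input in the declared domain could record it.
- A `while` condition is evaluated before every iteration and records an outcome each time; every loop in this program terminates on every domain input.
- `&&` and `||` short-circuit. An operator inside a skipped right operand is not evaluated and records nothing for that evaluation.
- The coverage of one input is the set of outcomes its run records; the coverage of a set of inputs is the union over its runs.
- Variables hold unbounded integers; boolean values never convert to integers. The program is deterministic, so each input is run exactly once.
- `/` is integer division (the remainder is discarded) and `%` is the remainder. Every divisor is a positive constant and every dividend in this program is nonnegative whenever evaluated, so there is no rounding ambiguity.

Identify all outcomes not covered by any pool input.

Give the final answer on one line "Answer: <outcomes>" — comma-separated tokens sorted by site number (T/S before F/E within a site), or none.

input #1 (m=7, n=4, p=5): covers B1=F, B2=F, B3=S, B4=F, B5=F, B6=E
input #2 (m=6, n=4, p=5): covers B1=T, B1=F, B2=F, B3=S, B4=F, B5=F, B6=E
input #3 (m=3, n=4, p=4): covers B1=T, B1=F, B2=F, B3=E, B4=F, B5=T, B6=E
input #4 (m=5, n=0, p=1): covers B1=T, B1=F, B2=T, B3=E, B4=T
input #5 (m=5, n=4, p=1): covers B1=T, B1=F, B2=T, B3=E, B4=F, B5=F, B6=E
input #6 (m=7, n=3, p=3): covers B1=F, B2=F, B3=S, B4=F, B5=F, B6=E
union over the pool: B1=T, B1=F, B2=T, B2=F, B3=S, B3=E, B4=T, B4=F, B5=T, B5=F, B6=E
uncovered (1 of 12): B6=S

Answer: B6=S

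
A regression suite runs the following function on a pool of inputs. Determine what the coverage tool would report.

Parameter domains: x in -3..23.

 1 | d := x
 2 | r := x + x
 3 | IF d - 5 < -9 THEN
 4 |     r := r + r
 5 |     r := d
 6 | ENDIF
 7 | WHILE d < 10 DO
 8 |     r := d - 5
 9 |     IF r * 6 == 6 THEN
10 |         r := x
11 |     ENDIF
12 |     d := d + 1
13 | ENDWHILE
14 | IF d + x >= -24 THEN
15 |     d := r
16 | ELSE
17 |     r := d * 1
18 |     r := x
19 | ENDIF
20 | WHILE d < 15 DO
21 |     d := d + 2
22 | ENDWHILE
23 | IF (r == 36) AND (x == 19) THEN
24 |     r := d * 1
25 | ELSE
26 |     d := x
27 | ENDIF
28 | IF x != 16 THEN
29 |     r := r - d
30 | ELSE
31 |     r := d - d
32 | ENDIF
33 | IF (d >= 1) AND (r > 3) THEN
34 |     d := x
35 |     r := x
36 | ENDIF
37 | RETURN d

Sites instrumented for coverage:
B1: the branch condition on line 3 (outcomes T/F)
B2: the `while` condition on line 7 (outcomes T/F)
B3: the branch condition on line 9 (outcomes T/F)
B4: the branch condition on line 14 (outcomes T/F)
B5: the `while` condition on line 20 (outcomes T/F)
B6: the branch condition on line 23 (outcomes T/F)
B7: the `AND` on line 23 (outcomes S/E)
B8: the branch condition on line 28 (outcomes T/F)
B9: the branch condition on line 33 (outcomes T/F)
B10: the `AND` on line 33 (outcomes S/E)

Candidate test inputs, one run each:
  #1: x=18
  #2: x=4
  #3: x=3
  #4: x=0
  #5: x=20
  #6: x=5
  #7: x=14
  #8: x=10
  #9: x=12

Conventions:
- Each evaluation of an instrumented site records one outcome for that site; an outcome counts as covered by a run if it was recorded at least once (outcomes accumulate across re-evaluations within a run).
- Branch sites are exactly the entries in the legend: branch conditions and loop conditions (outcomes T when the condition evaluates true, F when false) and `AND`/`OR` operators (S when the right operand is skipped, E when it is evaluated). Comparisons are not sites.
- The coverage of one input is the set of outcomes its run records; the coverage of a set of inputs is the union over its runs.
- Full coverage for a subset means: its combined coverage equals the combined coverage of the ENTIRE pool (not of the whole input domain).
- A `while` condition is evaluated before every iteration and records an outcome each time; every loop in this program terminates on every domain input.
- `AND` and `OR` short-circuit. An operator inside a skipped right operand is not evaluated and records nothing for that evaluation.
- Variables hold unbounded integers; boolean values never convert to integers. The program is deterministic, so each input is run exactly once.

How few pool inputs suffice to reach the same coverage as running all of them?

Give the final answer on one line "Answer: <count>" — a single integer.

input #1, x=18: events B1->F, B2->F, B4->T, B5->F, B7->E, B6->F, B8->T, B10->E, B9->T; outcomes B1=F, B2=F, B4=T, B5=F, B6=F, B7=E, B8=T, B9=T, B10=E
input #2, x=4: events B1->F, B2->T, B3->F, B2->T, B3->F, B2->T, B3->T, B2->T, B3->F, B2->T, B3->F, B2->T, B3->F, B2->F, ...; outcomes B1=F, B2=T, B2=F, B3=T, B3=F, B4=T, B5=T, B5=F, B6=F, B7=S, B8=T, B9=F, B10=E
input #3, x=3: events B1->F, B2->T, B3->F, B2->T, B3->F, B2->T, B3->F, B2->T, B3->T, B2->T, B3->F, B2->T, B3->F, B2->T, ...; outcomes B1=F, B2=T, B2=F, B3=T, B3=F, B4=T, B5=T, B5=F, B6=F, B7=S, B8=T, B9=F, B10=E
input #4, x=0: events B1->F, B2->T, B3->F, B2->T, B3->F, B2->T, B3->F, B2->T, B3->F, B2->T, B3->F, B2->T, B3->F, B2->T, ...; outcomes B1=F, B2=T, B2=F, B3=T, B3=F, B4=T, B5=T, B5=F, B6=F, B7=S, B8=T, B9=F, B10=S
input #5, x=20: events B1->F, B2->F, B4->T, B5->F, B7->S, B6->F, B8->T, B10->E, B9->T; outcomes B1=F, B2=F, B4=T, B5=F, B6=F, B7=S, B8=T, B9=T, B10=E
input #6, x=5: events B1->F, B2->T, B3->F, B2->T, B3->T, B2->T, B3->F, B2->T, B3->F, B2->T, B3->F, B2->F, B4->T, B5->T, ...; outcomes B1=F, B2=T, B2=F, B3=T, B3=F, B4=T, B5=T, B5=F, B6=F, B7=S, B8=T, B9=F, B10=E
input #7, x=14: events B1->F, B2->F, B4->T, B5->F, B7->S, B6->F, B8->T, B10->E, B9->T; outcomes B1=F, B2=F, B4=T, B5=F, B6=F, B7=S, B8=T, B9=T, B10=E
input #8, x=10: events B1->F, B2->F, B4->T, B5->F, B7->S, B6->F, B8->T, B10->E, B9->T; outcomes B1=F, B2=F, B4=T, B5=F, B6=F, B7=S, B8=T, B9=T, B10=E
input #9, x=12: events B1->F, B2->F, B4->T, B5->F, B7->S, B6->F, B8->T, B10->E, B9->T; outcomes B1=F, B2=F, B4=T, B5=F, B6=F, B7=S, B8=T, B9=T, B10=E
union over all inputs: B1=F, B2=T, B2=F, B3=T, B3=F, B4=T, B5=T, B5=F, B6=F, B7=S, B7=E, B8=T, B9=T, B9=F, B10=S, B10=E (16 outcomes)
no size-1 subset reaches all 16 outcomes (best union: 13/16)
inputs {1, 4} (size 2) cover everything; no size-2 subset with a lexicographically smaller index list covers all 16

Answer: 2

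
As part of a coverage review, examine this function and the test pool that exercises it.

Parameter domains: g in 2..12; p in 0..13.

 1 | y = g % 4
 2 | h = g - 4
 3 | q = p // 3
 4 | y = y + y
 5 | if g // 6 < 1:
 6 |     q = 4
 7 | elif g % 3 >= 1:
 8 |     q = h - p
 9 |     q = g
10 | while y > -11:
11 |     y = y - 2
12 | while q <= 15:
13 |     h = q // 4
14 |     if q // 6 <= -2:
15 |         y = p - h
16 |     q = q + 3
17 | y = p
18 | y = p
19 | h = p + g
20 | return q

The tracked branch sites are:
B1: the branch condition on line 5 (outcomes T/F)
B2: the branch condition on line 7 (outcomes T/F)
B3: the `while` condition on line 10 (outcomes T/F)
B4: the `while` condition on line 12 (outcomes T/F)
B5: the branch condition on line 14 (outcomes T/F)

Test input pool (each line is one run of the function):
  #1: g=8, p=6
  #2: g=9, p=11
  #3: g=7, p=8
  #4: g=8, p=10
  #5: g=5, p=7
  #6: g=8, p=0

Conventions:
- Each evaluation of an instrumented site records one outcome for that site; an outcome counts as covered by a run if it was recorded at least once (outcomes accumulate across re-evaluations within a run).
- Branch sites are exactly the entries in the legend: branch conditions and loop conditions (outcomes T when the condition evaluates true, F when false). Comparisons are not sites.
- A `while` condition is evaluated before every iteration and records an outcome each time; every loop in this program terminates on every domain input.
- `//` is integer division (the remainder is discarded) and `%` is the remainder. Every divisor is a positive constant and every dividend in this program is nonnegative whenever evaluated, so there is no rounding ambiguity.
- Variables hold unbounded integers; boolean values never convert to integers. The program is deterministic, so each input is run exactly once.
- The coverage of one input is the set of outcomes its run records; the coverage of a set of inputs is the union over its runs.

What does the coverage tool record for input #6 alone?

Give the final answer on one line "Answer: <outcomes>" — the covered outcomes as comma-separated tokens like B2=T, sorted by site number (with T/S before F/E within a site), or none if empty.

Simulating input #6 (g=8, p=0) step by step:
  B1->F, B2->T, B3->T, B3->T, B3->T, B3->T, B3->T, B3->T, B3->F, B4->T
  B5->F, B4->T, B5->F, B4->T, B5->F, B4->F
collecting distinct outcomes: B1=F, B2=T, B3=T, B3=F, B4=T, B4=F, B5=F

Answer: B1=F, B2=T, B3=T, B3=F, B4=T, B4=F, B5=F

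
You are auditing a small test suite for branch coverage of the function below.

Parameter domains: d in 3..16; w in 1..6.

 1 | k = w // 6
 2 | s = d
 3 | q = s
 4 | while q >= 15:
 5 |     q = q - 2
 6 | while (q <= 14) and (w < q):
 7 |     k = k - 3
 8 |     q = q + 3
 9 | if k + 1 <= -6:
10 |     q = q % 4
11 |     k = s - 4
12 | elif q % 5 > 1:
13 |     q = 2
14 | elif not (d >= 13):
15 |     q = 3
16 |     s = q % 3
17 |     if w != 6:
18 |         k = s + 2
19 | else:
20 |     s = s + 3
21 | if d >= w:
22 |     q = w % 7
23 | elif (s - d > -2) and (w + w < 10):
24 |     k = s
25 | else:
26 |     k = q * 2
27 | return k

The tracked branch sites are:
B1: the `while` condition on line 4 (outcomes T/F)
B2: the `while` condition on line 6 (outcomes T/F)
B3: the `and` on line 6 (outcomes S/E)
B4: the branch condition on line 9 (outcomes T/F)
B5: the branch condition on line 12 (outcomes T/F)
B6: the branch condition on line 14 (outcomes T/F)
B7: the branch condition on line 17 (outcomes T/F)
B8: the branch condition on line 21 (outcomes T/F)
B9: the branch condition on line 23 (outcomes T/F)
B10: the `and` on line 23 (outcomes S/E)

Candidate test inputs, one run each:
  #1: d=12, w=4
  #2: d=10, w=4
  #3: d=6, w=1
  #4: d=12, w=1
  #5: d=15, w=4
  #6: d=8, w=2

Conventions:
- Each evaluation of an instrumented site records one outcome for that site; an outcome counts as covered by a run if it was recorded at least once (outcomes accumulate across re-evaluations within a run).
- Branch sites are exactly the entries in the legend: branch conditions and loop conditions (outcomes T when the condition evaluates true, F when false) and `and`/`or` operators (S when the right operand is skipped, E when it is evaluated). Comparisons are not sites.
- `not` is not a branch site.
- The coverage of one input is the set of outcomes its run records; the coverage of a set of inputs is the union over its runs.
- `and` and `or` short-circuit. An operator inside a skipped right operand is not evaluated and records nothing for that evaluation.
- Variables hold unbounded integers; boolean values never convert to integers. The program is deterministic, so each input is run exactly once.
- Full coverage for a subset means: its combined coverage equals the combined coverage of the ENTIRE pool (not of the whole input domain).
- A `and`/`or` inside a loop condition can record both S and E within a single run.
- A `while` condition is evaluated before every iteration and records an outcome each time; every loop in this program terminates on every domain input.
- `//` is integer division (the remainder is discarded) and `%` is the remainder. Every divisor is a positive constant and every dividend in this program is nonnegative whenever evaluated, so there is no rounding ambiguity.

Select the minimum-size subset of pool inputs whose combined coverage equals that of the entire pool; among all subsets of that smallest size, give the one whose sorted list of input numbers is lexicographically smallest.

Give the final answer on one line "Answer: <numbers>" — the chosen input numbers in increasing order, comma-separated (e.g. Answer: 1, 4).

input #1 (d=12, w=4): events B1->F, B3->E, B2->T, B3->S, B2->F, B4->F, B5->F, B6->T, B7->T, B8->T; covers B1=F, B2=T, B2=F, B3=S, B3=E, B4=F, B5=F, B6=T, B7=T, B8=T
input #2 (d=10, w=4): events B1->F, B3->E, B2->T, B3->E, B2->T, B3->S, B2->F, B4->F, B5->F, B6->T, B7->T, B8->T; covers B1=F, B2=T, B2=F, B3=S, B3=E, B4=F, B5=F, B6=T, B7=T, B8=T
input #3 (d=6, w=1): events B1->F, B3->E, B2->T, B3->E, B2->T, B3->E, B2->T, B3->S, B2->F, B4->T, B8->T; covers B1=F, B2=T, B2=F, B3=S, B3=E, B4=T, B8=T
input #4 (d=12, w=1): events B1->F, B3->E, B2->T, B3->S, B2->F, B4->F, B5->F, B6->T, B7->T, B8->T; covers B1=F, B2=T, B2=F, B3=S, B3=E, B4=F, B5=F, B6=T, B7=T, B8=T
input #5 (d=15, w=4): events B1->T, B1->F, B3->E, B2->T, B3->S, B2->F, B4->F, B5->F, B6->F, B8->T; covers B1=T, B1=F, B2=T, B2=F, B3=S, B3=E, B4=F, B5=F, B6=F, B8=T
input #6 (d=8, w=2): events B1->F, B3->E, B2->T, B3->E, B2->T, B3->E, B2->T, B3->S, B2->F, B4->T, B8->T; covers B1=F, B2=T, B2=F, B3=S, B3=E, B4=T, B8=T
together the pool reaches 13 outcomes: B1=T, B1=F, B2=T, B2=F, B3=S, B3=E, B4=T, B4=F, B5=F, B6=T, B6=F, B7=T, B8=T
checked all size-1 subsets: none covers 13 outcomes (max 10/13)
checked all size-2 subsets: none covers 13 outcomes (max 12/13)
the canonical winner is {1, 3, 5}: size 3, full 13-outcome coverage, earliest index list among size-3 covers

Answer: 1, 3, 5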